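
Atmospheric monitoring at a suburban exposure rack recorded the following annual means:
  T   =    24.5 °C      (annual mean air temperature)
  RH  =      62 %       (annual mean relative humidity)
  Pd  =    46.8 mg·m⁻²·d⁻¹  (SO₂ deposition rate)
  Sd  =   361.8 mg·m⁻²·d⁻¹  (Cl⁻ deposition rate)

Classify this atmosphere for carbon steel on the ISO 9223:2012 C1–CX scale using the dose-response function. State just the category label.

carbon steel: temperature factor f = -0.054·(14.5) = -0.7830
  SO₂ term: 1.77·46.8^0.52·exp(0.02·62-0.7830) = 20.65
  Cl⁻ term: 0.102·361.8^0.62·exp(0.033·62+0.04·24.5) = 81.1
  sum: 20.65 + 81.1 → r_corr = 101.8 μm/a
ISO 9223 Table 2 (carbon steel): 80 < 102 ≤ 200 μm/a ⇒ C5

C5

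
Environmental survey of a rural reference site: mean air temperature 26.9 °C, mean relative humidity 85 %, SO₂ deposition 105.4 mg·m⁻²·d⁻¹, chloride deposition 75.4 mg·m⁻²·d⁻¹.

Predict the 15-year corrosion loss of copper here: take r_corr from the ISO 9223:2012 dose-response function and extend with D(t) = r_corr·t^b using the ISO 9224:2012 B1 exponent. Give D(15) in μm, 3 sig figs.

D(15) = 20.2 μm

copper: f(T) = -0.080·(T−10) [T>10 °C] = -1.3520
  SO₂ term: 0.0053·105.4^0.26·exp(0.059·85-1.3520) = 0.6935
  Cl⁻ term: 0.01025·75.4^0.27·exp(0.036·85+0.049·26.9) = 2.624
  r_corr = 0.6935 + 2.624 = 3.318 μm/a
Power-law: D(15) = r_corr · 15^0.667
  D(15) = 3.318 × 15^0.667 = 3.318 × 6.088 = 20.2 μm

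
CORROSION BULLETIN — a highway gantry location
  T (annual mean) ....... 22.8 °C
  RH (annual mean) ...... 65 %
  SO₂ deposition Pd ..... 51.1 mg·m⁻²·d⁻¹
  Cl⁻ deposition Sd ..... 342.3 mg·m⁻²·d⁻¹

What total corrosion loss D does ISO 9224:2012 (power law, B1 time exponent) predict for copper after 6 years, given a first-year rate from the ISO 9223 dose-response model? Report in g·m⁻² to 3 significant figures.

copper: temperature factor f = -0.080·(12.8) = -1.0240
  SO₂ term: 0.0053·51.1^0.26·exp(0.059·65-1.0240) = 0.2451
  Sd branch = 0.01025·Sd^0.27·e^(0.036·RH+0.049·T) = 1.572 μm/a
  sum: 0.2451 + 1.572 → r_corr = 1.817 μm/a
Power-law: D(6) = r_corr · 6^0.667
  D(6) = 1.817 × 6^0.667 = 1.817 × 3.304 = 6.003 μm
  Mass loss = 6.003 μm × 8.96 g/cm³ = 53.79 g·m⁻²

D(6) = 53.8 g·m⁻²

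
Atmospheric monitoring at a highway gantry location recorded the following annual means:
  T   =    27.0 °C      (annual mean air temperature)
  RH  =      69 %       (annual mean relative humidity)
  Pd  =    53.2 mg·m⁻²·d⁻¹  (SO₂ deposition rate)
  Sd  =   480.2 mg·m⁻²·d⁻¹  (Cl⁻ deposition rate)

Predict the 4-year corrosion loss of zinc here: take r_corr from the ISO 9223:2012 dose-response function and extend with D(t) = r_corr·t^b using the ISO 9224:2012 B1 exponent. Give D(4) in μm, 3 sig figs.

D(4) = 33.1 μm

zinc: T>10 °C ⇒ hinge -0.071·(27.0−10) = -1.2070
  SO₂ term: 0.0129·53.2^0.44·exp(0.046·69-1.2070) = 0.53
  Cl⁻ term: 0.0175·480.2^0.57·exp(0.008·69+0.085·27.0) = 10.18
  sum: 0.53 + 10.18 → r_corr = 10.71 μm/a
Power-law: D(4) = r_corr · 4^0.813
  D(4) = 10.71 × 4^0.813 = 10.71 × 3.087 = 33.07 μm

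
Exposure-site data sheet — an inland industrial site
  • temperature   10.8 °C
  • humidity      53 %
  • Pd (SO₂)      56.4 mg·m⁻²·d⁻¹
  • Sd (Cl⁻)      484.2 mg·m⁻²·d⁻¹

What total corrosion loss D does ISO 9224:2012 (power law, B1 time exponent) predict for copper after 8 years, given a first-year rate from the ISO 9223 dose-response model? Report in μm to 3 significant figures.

copper: T>10 °C ⇒ hinge -0.080·(10.8−10) = -0.0640
  sulphur-dioxide contribution → 0.3235 μm/a
  chloride contribution → 0.6225 μm/a
  ⇒ r_corr(copper) = 0.946 μm/a
ISO 9224: D(t) = r_corr · t^b with b = 0.667 (copper, B1)
  D(8) = 0.946 × 8^0.667 = 0.946 × 4.003 = 3.787 μm

D(8) = 3.79 μm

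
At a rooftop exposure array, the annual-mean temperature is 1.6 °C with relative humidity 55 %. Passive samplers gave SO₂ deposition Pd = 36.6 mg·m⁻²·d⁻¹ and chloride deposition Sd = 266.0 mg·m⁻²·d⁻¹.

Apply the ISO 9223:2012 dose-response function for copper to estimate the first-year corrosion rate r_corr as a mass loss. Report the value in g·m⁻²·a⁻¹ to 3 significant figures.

r_corr = 4.33 g·m⁻²·a⁻¹

copper: temperature factor f = +0.126·(-8.4) = -1.0584
  SO₂ term: 0.0053·36.6^0.26·exp(0.059·55-1.0584) = 0.1203
  Sd branch = 0.01025·Sd^0.27·e^(0.036·RH+0.049·T) = 0.3626 μm/a
  sum: 0.1203 + 0.3626 → r_corr = 0.4829 μm/a
Convert to mass loss: 0.4829 μm/a × 8.96 g/cm³ = 4.327 g·m⁻²·a⁻¹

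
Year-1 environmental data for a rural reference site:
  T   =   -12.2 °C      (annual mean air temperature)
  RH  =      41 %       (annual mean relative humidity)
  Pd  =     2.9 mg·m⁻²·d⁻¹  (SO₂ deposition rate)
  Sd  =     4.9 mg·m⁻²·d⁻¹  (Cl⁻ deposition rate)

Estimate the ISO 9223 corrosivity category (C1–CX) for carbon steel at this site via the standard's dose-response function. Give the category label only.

carbon steel: temperature factor f = +0.150·(-22.2) = -3.3300
  Pd branch = 1.77·Pd^0.52·e^(0.02·RH+f) = 0.2502 μm/a
  Cl⁻ term: 0.102·4.9^0.62·exp(0.033·41+0.04·-12.2) = 0.6489
  sum: 0.2502 + 0.6489 → r_corr = 0.8991 μm/a
ISO 9223 Table 2 (carbon steel): 0 < 0.899 ≤ 1.3 μm/a ⇒ C1

C1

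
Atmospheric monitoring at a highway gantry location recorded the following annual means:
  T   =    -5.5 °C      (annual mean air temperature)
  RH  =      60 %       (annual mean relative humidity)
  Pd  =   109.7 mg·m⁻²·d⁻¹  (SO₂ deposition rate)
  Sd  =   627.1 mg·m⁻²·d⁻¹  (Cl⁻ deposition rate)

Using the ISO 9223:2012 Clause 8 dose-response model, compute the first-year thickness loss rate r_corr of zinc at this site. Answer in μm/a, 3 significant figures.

zinc: T≤10 °C ⇒ hinge +0.038·(-5.5−10) = -0.5890
  Pd branch = 0.0129·Pd^0.44·e^(0.046·RH+f) = 0.8936 μm/a
  Cl⁻ term: 0.0175·627.1^0.57·exp(0.008·60+0.085·-5.5) = 0.6965
  sum: 0.8936 + 0.6965 → r_corr = 1.59 μm/a

r_corr = 1.59 μm/a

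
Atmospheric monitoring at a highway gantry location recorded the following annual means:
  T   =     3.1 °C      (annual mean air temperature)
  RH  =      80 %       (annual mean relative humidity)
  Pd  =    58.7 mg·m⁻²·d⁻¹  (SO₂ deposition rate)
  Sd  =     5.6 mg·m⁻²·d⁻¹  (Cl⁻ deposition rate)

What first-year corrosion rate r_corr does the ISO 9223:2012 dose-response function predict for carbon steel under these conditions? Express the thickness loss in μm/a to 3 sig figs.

r_corr = 30.6 μm/a

carbon steel: f(T) = +0.150·(T−10) [T≤10 °C] = -1.0350
  Pd branch = 1.77·Pd^0.52·e^(0.02·RH+f) = 25.88 μm/a
  Sd branch = 0.102·Sd^0.62·e^(0.033·RH+0.04·T) = 4.708 μm/a
  r_corr = 25.88 + 4.708 = 30.59 μm/a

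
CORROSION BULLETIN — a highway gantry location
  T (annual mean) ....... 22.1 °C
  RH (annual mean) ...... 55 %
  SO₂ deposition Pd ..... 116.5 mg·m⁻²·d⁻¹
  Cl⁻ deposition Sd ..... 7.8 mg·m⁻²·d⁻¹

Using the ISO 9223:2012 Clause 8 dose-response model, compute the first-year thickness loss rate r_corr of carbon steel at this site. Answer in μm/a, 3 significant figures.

carbon steel: temperature factor f = -0.054·(12.1) = -0.6534
  SO₂ term: 1.77·116.5^0.52·exp(0.02·55-0.6534) = 32.84
  Sd branch = 0.102·Sd^0.62·e^(0.033·RH+0.04·T) = 5.418 μm/a
  sum: 32.84 + 5.418 → r_corr = 38.26 μm/a

r_corr = 38.3 μm/a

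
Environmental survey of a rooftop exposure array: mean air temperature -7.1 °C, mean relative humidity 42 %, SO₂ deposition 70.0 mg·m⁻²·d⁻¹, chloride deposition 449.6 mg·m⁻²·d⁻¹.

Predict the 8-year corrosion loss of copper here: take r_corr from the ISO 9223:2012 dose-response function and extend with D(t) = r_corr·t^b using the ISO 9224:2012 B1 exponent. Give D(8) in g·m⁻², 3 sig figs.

D(8) = 6.92 g·m⁻²

copper: f(T) = +0.126·(T−10) [T≤10 °C] = -2.1546
  SO₂ term: 0.0053·70.0^0.26·exp(0.059·42-2.1546) = 0.0221
  Cl⁻ term: 0.01025·449.6^0.27·exp(0.036·42+0.049·-7.1) = 0.1708
  r_corr = 0.0221 + 0.1708 = 0.1929 μm/a
Long-term exponent b (ISO 9224 Table 2, B1) = 0.667
  D(8) = 0.1929 × 8^0.667 = 0.1929 × 4.003 = 0.7722 μm
  Mass loss = 0.7722 μm × 8.96 g/cm³ = 6.919 g·m⁻²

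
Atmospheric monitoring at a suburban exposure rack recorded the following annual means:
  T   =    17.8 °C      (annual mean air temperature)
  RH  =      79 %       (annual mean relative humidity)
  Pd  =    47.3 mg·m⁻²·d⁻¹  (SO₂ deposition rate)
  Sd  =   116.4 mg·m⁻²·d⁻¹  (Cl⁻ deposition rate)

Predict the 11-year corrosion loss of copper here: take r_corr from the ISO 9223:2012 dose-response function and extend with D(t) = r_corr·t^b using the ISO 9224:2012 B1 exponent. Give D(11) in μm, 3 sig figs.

copper: T>10 °C ⇒ hinge -0.080·(17.8−10) = -0.6240
  Pd branch = 0.0053·Pd^0.26·e^(0.059·RH+f) = 0.8184 μm/a
  Cl⁻ term: 0.01025·116.4^0.27·exp(0.036·79+0.049·17.8) = 1.522
  r_corr = 0.8184 + 1.522 = 2.341 μm/a
ISO 9224: D(t) = r_corr · t^b with b = 0.667 (copper, B1)
  D(11) = 2.341 × 11^0.667 = 2.341 × 4.95 = 11.59 μm

D(11) = 11.6 μm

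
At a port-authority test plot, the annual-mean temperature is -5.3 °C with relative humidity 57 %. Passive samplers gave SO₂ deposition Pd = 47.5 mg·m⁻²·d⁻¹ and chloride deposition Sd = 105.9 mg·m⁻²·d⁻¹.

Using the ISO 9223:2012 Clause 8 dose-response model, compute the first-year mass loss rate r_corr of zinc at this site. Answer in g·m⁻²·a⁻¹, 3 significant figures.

r_corr = 5.67 g·m⁻²·a⁻¹

zinc: temperature factor f = +0.038·(-15.3) = -0.5814
  sulphur-dioxide contribution → 0.5427 μm/a
  chloride contribution → 0.251 μm/a
  ⇒ r_corr(zinc) = 0.7937 μm/a
Convert to mass loss: 0.7937 μm/a × 7.14 g/cm³ = 5.667 g·m⁻²·a⁻¹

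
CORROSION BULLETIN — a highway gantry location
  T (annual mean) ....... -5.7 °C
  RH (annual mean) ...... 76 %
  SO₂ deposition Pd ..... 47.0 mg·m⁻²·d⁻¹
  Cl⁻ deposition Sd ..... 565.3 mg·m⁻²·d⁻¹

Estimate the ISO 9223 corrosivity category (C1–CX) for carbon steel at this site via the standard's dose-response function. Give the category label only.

C4

carbon steel: temperature factor f = +0.150·(-15.7) = -2.3550
  Pd branch = 1.77·Pd^0.52·e^(0.02·RH+f) = 5.686 μm/a
  Cl⁻ term: 0.102·565.3^0.62·exp(0.033·76+0.04·-5.7) = 50.72
  sum: 5.686 + 50.72 → r_corr = 56.41 μm/a
Category bounds: 50…80 μm/a bracket r_corr ⇒ C4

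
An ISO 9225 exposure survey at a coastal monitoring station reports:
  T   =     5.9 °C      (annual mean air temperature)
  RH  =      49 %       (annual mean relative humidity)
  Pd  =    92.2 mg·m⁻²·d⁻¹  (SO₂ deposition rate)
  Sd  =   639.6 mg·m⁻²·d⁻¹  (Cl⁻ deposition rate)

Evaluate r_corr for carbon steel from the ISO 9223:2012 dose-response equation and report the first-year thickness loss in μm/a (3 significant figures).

r_corr = 62.5 μm/a

carbon steel: f(T) = +0.150·(T−10) [T≤10 °C] = -0.6150
  SO₂ term: 1.77·92.2^0.52·exp(0.02·49-0.6150) = 26.8
  Cl⁻ term: 0.102·639.6^0.62·exp(0.033·49+0.04·5.9) = 35.73
  r_corr = 26.8 + 35.73 = 62.53 μm/a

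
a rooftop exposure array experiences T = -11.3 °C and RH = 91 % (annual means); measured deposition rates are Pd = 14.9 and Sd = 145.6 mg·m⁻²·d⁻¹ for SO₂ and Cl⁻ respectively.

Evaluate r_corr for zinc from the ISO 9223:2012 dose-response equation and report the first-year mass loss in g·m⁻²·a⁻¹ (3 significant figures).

r_corr = 10.5 g·m⁻²·a⁻¹

zinc: T≤10 °C ⇒ hinge +0.038·(-11.3−10) = -0.8094
  SO₂ term: 0.0129·14.9^0.44·exp(0.046·91-0.8094) = 1.239
  Sd branch = 0.0175·Sd^0.57·e^(0.008·RH+0.085·T) = 0.2372 μm/a
  r_corr = 1.239 + 0.2372 = 1.477 μm/a
Convert to mass loss: 1.477 μm/a × 7.14 g/cm³ = 10.54 g·m⁻²·a⁻¹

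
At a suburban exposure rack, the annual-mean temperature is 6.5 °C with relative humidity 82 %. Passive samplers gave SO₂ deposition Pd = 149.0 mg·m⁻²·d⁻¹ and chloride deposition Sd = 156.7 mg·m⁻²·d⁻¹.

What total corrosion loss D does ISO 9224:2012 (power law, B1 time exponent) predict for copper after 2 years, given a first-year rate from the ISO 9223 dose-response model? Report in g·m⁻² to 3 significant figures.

copper: T≤10 °C ⇒ hinge +0.126·(6.5−10) = -0.4410
  SO₂ term: 0.0053·149.0^0.26·exp(0.059·82-0.4410) = 1.581
  Sd branch = 0.01025·Sd^0.27·e^(0.036·RH+0.049·T) = 1.056 μm/a
  r_corr = 1.581 + 1.056 = 2.637 μm/a
ISO 9224: D(t) = r_corr · t^b with b = 0.667 (copper, B1)
  D(2) = 2.637 × 2^0.667 = 2.637 × 1.588 = 4.187 μm
  Mass loss = 4.187 μm × 8.96 g/cm³ = 37.52 g·m⁻²

D(2) = 37.5 g·m⁻²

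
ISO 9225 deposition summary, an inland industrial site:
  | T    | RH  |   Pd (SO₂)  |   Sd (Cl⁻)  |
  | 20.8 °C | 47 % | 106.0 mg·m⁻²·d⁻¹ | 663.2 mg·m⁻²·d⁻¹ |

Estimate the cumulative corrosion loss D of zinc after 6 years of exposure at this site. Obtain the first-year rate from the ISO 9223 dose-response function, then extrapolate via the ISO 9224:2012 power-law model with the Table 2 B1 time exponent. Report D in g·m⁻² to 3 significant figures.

zinc: f(T) = -0.071·(T−10) [T>10 °C] = -0.7668
  SO₂ term: 0.0129·106.0^0.44·exp(0.046·47-0.7668) = 0.4052
  Cl⁻ term: 0.0175·663.2^0.57·exp(0.008·47+0.085·20.8) = 6.06
  r_corr = 0.4052 + 6.06 = 6.466 μm/a
Power-law: D(6) = r_corr · 6^0.813
  D(6) = 6.466 × 6^0.813 = 6.466 × 4.292 = 27.75 μm
  Mass loss = 27.75 μm × 7.14 g/cm³ = 198.1 g·m⁻²

D(6) = 198 g·m⁻²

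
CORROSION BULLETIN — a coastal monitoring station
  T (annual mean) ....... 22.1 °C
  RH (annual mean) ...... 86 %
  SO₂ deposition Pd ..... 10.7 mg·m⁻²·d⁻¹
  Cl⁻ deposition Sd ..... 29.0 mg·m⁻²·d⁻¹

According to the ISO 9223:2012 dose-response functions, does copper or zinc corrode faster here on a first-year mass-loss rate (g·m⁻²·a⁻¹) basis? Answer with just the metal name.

copper: temperature factor f = -0.080·(12.1) = -0.9680
  Pd branch = 0.0053·Pd^0.26·e^(0.059·RH+f) = 0.5958 μm/a
  Cl⁻ term: 0.01025·29.0^0.27·exp(0.036·86+0.049·22.1) = 1.661
  sum: 0.5958 + 1.661 → r_corr = 2.257 μm/a
  mass loss = 2.257 μm/a × 8.96 g/cm³ = 20.22 g·m⁻²·a⁻¹
zinc: T>10 °C ⇒ hinge -0.071·(22.1−10) = -0.8591
  SO₂ term: 0.0129·10.7^0.44·exp(0.046·86-0.8591) = 0.81
  Sd branch = 0.0175·Sd^0.57·e^(0.008·RH+0.085·T) = 1.553 μm/a
  sum: 0.81 + 1.553 → r_corr = 2.363 μm/a
  mass loss = 2.363 μm/a × 7.14 g/cm³ = 16.87 g·m⁻²·a⁻¹
Ordering by g·m⁻²·a⁻¹: copper (20.2) > zinc (16.9)

copper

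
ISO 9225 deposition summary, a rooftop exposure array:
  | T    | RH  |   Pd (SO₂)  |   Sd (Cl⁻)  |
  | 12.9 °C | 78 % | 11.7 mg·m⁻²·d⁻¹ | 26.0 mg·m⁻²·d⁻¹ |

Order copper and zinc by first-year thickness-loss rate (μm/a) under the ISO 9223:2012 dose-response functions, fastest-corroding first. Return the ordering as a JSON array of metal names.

copper: f(T) = -0.080·(T−10) [T>10 °C] = -0.2320
  SO₂ term: 0.0053·11.7^0.26·exp(0.059·78-0.2320) = 0.7941
  Sd branch = 0.01025·Sd^0.27·e^(0.036·RH+0.049·T) = 0.7705 μm/a
  r_corr = 0.7941 + 0.7705 = 1.565 μm/a
zinc: T>10 °C ⇒ hinge -0.071·(12.9−10) = -0.2059
  Pd branch = 0.0129·Pd^0.44·e^(0.046·RH+f) = 1.121 μm/a
  Sd branch = 0.0175·Sd^0.57·e^(0.008·RH+0.085·T) = 0.6263 μm/a
  sum: 1.121 + 0.6263 → r_corr = 1.747 μm/a
Ordering by μm/a: zinc (1.75) > copper (1.56)

["zinc", "copper"]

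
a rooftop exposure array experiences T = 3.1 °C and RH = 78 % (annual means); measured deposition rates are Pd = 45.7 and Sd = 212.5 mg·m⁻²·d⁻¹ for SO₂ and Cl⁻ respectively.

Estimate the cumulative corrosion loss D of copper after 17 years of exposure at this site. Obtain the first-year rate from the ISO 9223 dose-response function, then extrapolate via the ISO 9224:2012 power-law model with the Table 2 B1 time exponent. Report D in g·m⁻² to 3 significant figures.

copper: f(T) = +0.126·(T−10) [T≤10 °C] = -0.8694
  sulphur-dioxide contribution → 0.5983 μm/a
  chloride contribution → 0.8406 μm/a
  ⇒ r_corr(copper) = 1.439 μm/a
Long-term exponent b (ISO 9224 Table 2, B1) = 0.667
  D(17) = 1.439 × 17^0.667 = 1.439 × 6.618 = 9.522 μm
  Mass loss = 9.522 μm × 8.96 g/cm³ = 85.32 g·m⁻²

D(17) = 85.3 g·m⁻²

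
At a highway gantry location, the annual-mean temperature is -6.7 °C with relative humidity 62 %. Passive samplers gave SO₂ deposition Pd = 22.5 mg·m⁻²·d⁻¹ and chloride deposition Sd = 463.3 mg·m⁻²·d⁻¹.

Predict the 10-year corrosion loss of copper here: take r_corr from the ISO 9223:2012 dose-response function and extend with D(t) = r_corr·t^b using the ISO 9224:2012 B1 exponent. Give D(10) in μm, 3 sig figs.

copper: T≤10 °C ⇒ hinge +0.126·(-6.7−10) = -2.1042
  Pd branch = 0.0053·Pd^0.26·e^(0.059·RH+f) = 0.05632 μm/a
  Cl⁻ term: 0.01025·463.3^0.27·exp(0.036·62+0.049·-6.7) = 0.3608
  sum: 0.05632 + 0.3608 → r_corr = 0.4171 μm/a
Long-term exponent b (ISO 9224 Table 2, B1) = 0.667
  D(10) = 0.4171 × 10^0.667 = 0.4171 × 4.645 = 1.938 μm

D(10) = 1.94 μm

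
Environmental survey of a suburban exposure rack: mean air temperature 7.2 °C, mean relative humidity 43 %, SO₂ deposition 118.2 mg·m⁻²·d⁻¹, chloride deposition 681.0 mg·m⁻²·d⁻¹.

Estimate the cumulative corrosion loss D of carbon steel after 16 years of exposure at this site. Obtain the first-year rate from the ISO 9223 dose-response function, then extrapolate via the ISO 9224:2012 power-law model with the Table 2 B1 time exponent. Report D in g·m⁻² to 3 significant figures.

carbon steel: temperature factor f = +0.150·(-2.8) = -0.4200
  SO₂ term: 1.77·118.2^0.52·exp(0.02·43-0.4200) = 32.87
  Cl⁻ term: 0.102·681.0^0.62·exp(0.033·43+0.04·7.2) = 32.1
  r_corr = 32.87 + 32.1 = 64.97 μm/a
ISO 9224: D(t) = r_corr · t^b with b = 0.523 (carbon steel, B1)
  D(16) = 64.97 × 16^0.523 = 64.97 × 4.263 = 277 μm
  Mass loss = 277 μm × 7.85 g/cm³ = 2174 g·m⁻²

D(16) = 2.17e+03 g·m⁻²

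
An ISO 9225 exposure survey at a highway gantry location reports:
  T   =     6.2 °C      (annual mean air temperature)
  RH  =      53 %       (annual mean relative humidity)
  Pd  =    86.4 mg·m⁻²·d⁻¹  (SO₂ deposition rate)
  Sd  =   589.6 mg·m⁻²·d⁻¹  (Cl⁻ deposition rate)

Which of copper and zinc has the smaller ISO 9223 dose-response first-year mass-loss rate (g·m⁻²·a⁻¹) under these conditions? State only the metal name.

copper

copper: temperature factor f = +0.126·(-3.8) = -0.4788
  SO₂ term: 0.0053·86.4^0.26·exp(0.059·53-0.4788) = 0.2387
  Cl⁻ term: 0.01025·589.6^0.27·exp(0.036·53+0.049·6.2) = 0.524
  r_corr = 0.2387 + 0.524 = 0.7627 μm/a
  mass loss = 0.7627 μm/a × 8.96 g/cm³ = 6.834 g·m⁻²·a⁻¹
zinc: temperature factor f = +0.038·(-3.8) = -0.1444
  SO₂ term: 0.0129·86.4^0.44·exp(0.046·53-0.1444) = 0.9094
  Cl⁻ term: 0.0175·589.6^0.57·exp(0.008·53+0.085·6.2) = 1.719
  sum: 0.9094 + 1.719 → r_corr = 2.628 μm/a
  mass loss = 2.628 μm/a × 7.14 g/cm³ = 18.77 g·m⁻²·a⁻¹
Ordering by g·m⁻²·a⁻¹: zinc (18.8) > copper (6.83)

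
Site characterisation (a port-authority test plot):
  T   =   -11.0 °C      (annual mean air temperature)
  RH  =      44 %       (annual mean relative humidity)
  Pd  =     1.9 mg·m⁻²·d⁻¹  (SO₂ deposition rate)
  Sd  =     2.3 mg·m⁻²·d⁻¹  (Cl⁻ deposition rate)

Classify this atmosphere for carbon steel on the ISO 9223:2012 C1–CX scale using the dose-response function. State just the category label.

carbon steel: f(T) = +0.150·(T−10) [T≤10 °C] = -3.1500
  Pd branch = 1.77·Pd^0.52·e^(0.02·RH+f) = 0.2553 μm/a
  Cl⁻ term: 0.102·2.3^0.62·exp(0.033·44+0.04·-11.0) = 0.4703
  r_corr = 0.2553 + 0.4703 = 0.7256 μm/a
ISO 9223 Table 2 (carbon steel): 0 < 0.726 ≤ 1.3 μm/a ⇒ C1

C1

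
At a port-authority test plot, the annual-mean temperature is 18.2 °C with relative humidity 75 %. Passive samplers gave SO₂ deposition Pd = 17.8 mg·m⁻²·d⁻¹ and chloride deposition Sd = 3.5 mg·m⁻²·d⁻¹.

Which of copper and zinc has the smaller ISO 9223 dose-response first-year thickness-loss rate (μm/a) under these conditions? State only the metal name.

copper: T>10 °C ⇒ hinge -0.080·(18.2−10) = -0.6560
  sulphur-dioxide contribution → 0.4856 μm/a
  chloride contribution → 0.5218 μm/a
  ⇒ r_corr(copper) = 1.007 μm/a
zinc: temperature factor f = -0.071·(8.2) = -0.5822
  sulphur-dioxide contribution → 0.8058 μm/a
  chloride contribution → 0.3059 μm/a
  ⇒ r_corr(zinc) = 1.112 μm/a
Ordering by μm/a: zinc (1.11) > copper (1.01)

copper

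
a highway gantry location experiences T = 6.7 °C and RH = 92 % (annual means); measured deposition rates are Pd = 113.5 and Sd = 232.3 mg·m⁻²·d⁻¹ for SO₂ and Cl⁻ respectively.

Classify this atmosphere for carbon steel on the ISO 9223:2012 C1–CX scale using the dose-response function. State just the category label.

C5

carbon steel: f(T) = +0.150·(T−10) [T≤10 °C] = -0.4950
  Pd branch = 1.77·Pd^0.52·e^(0.02·RH+f) = 79.56 μm/a
  Sd branch = 0.102·Sd^0.62·e^(0.033·RH+0.04·T) = 81.37 μm/a
  r_corr = 79.56 + 81.37 = 160.9 μm/a
ISO 9223 Table 2 (carbon steel): 80 < 161 ≤ 200 μm/a ⇒ C5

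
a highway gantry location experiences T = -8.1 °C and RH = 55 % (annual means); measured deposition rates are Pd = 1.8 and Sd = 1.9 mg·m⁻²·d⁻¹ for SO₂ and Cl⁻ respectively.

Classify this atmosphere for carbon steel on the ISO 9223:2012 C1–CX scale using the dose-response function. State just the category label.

carbon steel: temperature factor f = +0.150·(-18.1) = -2.7150
  sulphur-dioxide contribution → 0.4779 μm/a
  chloride contribution → 0.6745 μm/a
  total first-year rate 1.152 μm/a
Category bounds: 0…1.3 μm/a bracket r_corr ⇒ C1

C1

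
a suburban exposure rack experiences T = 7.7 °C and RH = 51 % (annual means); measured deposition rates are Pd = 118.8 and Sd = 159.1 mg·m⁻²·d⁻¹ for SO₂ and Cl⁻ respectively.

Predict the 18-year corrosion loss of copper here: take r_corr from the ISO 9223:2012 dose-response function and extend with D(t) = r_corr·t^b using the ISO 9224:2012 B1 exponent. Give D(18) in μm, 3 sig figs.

D(18) = 4.45 μm

copper: temperature factor f = +0.126·(-2.3) = -0.2898
  sulphur-dioxide contribution → 0.2784 μm/a
  chloride contribution → 0.3685 μm/a
  total first-year rate 0.6469 μm/a
Long-term exponent b (ISO 9224 Table 2, B1) = 0.667
  D(18) = 0.6469 × 18^0.667 = 0.6469 × 6.875 = 4.447 μm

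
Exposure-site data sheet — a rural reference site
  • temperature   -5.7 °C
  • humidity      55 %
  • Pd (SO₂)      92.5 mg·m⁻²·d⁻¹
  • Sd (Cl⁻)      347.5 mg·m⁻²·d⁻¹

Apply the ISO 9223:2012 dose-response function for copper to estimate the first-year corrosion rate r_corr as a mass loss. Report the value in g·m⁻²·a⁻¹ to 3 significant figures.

copper: temperature factor f = +0.126·(-15.7) = -1.9782
  sulphur-dioxide contribution → 0.06104 μm/a
  chloride contribution → 0.2725 μm/a
  total first-year rate 0.3336 μm/a
Convert to mass loss: 0.3336 μm/a × 8.96 g/cm³ = 2.989 g·m⁻²·a⁻¹

r_corr = 2.99 g·m⁻²·a⁻¹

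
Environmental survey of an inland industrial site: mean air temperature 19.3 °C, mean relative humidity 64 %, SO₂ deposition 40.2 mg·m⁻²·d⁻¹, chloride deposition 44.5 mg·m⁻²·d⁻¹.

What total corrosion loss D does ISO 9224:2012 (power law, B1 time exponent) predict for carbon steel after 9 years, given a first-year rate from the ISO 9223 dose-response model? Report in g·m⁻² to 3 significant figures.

carbon steel: f(T) = -0.054·(T−10) [T>10 °C] = -0.5022
  sulphur-dioxide contribution → 26.3 μm/a
  chloride contribution → 19.19 μm/a
  total first-year rate 45.49 μm/a
ISO 9224: D(t) = r_corr · t^b with b = 0.523 (carbon steel, B1)
  D(9) = 45.49 × 9^0.523 = 45.49 × 3.156 = 143.5 μm
  Mass loss = 143.5 μm × 7.85 g/cm³ = 1127 g·m⁻²

D(9) = 1.13e+03 g·m⁻²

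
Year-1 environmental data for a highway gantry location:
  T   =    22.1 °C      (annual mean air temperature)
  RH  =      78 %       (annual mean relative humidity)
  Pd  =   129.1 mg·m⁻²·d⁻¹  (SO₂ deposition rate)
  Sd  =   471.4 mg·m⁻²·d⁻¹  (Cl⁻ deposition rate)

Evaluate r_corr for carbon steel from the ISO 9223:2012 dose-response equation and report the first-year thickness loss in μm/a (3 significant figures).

r_corr = 202 μm/a

carbon steel: temperature factor f = -0.054·(12.1) = -0.6534
  SO₂ term: 1.77·129.1^0.52·exp(0.02·78-0.6534) = 54.88
  Cl⁻ term: 0.102·471.4^0.62·exp(0.033·78+0.04·22.1) = 147.2
  r_corr = 54.88 + 147.2 = 202.1 μm/a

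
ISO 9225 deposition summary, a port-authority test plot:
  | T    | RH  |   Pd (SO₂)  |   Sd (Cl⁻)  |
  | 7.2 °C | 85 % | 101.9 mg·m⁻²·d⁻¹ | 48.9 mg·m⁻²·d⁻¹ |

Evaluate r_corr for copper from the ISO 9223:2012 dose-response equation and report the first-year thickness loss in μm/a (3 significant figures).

copper: temperature factor f = +0.126·(-2.8) = -0.3528
  sulphur-dioxide contribution → 1.867 μm/a
  chloride contribution → 0.8892 μm/a
  ⇒ r_corr(copper) = 2.756 μm/a

r_corr = 2.76 μm/a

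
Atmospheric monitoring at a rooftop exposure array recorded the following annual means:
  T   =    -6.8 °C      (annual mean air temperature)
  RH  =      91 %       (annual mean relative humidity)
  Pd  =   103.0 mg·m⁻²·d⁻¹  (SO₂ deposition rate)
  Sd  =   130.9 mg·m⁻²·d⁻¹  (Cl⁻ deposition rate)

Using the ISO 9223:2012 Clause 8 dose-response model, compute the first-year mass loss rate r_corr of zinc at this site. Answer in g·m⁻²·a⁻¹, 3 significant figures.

zinc: f(T) = +0.038·(T−10) [T≤10 °C] = -0.6384
  sulphur-dioxide contribution → 3.443 μm/a
  chloride contribution → 0.3272 μm/a
  total first-year rate 3.77 μm/a
Convert to mass loss: 3.77 μm/a × 7.14 g/cm³ = 26.92 g·m⁻²·a⁻¹

r_corr = 26.9 g·m⁻²·a⁻¹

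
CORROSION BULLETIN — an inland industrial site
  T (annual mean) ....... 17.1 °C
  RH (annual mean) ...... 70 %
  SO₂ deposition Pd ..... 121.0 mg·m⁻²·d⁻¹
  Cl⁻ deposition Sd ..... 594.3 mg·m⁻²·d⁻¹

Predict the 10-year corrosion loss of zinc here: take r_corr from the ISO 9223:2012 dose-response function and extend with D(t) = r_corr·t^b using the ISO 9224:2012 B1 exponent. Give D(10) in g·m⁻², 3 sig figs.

zinc: f(T) = -0.071·(T−10) [T>10 °C] = -0.5041
  SO₂ term: 0.0129·121.0^0.44·exp(0.046·70-0.5041) = 1.609
  Cl⁻ term: 0.0175·594.3^0.57·exp(0.008·70+0.085·17.1) = 4.997
  r_corr = 1.609 + 4.997 = 6.605 μm/a
Long-term exponent b (ISO 9224 Table 2, B1) = 0.813
  D(10) = 6.605 × 10^0.813 = 6.605 × 6.501 = 42.94 μm
  Mass loss = 42.94 μm × 7.14 g/cm³ = 306.6 g·m⁻²

D(10) = 307 g·m⁻²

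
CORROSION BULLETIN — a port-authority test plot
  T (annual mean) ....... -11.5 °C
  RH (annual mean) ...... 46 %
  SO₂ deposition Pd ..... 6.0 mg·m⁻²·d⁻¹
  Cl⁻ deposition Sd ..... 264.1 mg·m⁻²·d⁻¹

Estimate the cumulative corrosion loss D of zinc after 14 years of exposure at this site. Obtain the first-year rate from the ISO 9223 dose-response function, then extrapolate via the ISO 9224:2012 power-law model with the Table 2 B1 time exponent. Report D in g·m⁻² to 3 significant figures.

zinc: T≤10 °C ⇒ hinge +0.038·(-11.5−10) = -0.8170
  SO₂ term: 0.0129·6.0^0.44·exp(0.046·46-0.8170) = 0.104
  Sd branch = 0.0175·Sd^0.57·e^(0.008·RH+0.085·T) = 0.2284 μm/a
  sum: 0.104 + 0.2284 → r_corr = 0.3324 μm/a
Long-term exponent b (ISO 9224 Table 2, B1) = 0.813
  D(14) = 0.3324 × 14^0.813 = 0.3324 × 8.547 = 2.841 μm
  Mass loss = 2.841 μm × 7.14 g/cm³ = 20.29 g·m⁻²

D(14) = 20.3 g·m⁻²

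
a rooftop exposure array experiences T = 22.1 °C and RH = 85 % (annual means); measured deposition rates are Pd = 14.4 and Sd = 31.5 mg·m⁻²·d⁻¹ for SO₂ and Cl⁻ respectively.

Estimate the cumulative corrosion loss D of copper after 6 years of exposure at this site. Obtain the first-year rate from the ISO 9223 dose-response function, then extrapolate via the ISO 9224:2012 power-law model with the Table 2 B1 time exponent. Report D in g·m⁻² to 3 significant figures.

copper: T>10 °C ⇒ hinge -0.080·(22.1−10) = -0.9680
  sulphur-dioxide contribution → 0.6068 μm/a
  chloride contribution → 1.639 μm/a
  total first-year rate 2.246 μm/a
Power-law: D(6) = r_corr · 6^0.667
  D(6) = 2.246 × 6^0.667 = 2.246 × 3.304 = 7.419 μm
  Mass loss = 7.419 μm × 8.96 g/cm³ = 66.47 g·m⁻²

D(6) = 66.5 g·m⁻²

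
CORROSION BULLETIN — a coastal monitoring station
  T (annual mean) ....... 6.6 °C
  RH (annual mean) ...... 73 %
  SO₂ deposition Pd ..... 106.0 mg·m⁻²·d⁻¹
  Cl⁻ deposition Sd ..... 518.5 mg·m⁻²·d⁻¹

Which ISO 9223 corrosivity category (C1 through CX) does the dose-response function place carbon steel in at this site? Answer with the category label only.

carbon steel: temperature factor f = +0.150·(-3.4) = -0.5100
  Pd branch = 1.77·Pd^0.52·e^(0.02·RH+f) = 51.73 μm/a
  Cl⁻ term: 0.102·518.5^0.62·exp(0.033·73+0.04·6.6) = 71.22
  sum: 51.73 + 71.22 → r_corr = 122.9 μm/a
Category bounds: 80…200 μm/a bracket r_corr ⇒ C5

C5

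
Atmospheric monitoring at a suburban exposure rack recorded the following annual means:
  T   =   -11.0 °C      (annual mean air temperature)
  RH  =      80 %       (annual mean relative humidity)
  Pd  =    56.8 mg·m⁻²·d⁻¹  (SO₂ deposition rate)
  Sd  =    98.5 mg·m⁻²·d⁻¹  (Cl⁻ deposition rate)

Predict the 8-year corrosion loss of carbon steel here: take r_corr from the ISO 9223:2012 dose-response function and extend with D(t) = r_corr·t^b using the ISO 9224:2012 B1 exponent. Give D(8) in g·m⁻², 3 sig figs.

D(8) = 441 g·m⁻²

carbon steel: f(T) = +0.150·(T−10) [T≤10 °C] = -3.1500
  sulphur-dioxide contribution → 3.07 μm/a
  chloride contribution → 15.85 μm/a
  ⇒ r_corr(carbon steel) = 18.92 μm/a
Power-law: D(8) = r_corr · 8^0.523
  D(8) = 18.92 × 8^0.523 = 18.92 × 2.967 = 56.13 μm
  Mass loss = 56.13 μm × 7.85 g/cm³ = 440.6 g·m⁻²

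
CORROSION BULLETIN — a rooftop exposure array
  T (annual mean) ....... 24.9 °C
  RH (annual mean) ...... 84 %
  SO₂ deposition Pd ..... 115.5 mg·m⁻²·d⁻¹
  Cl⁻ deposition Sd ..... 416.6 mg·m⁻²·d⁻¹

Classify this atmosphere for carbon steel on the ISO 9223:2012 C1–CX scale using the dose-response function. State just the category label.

CX

carbon steel: T>10 °C ⇒ hinge -0.054·(24.9−10) = -0.8046
  SO₂ term: 1.77·115.5^0.52·exp(0.02·84-0.8046) = 50.2
  Sd branch = 0.102·Sd^0.62·e^(0.033·RH+0.04·T) = 185.9 μm/a
  sum: 50.2 + 185.9 → r_corr = 236.1 μm/a
ISO 9223 Table 2 (carbon steel): 200 < 236 ≤ 700 μm/a ⇒ CX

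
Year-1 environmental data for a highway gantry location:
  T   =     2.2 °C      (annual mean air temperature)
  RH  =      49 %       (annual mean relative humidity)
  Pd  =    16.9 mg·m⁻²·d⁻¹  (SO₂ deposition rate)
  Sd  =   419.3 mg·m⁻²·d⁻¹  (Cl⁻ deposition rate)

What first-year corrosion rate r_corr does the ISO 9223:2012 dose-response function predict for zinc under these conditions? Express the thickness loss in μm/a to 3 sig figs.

zinc: temperature factor f = +0.038·(-7.8) = -0.2964
  Pd branch = 0.0129·Pd^0.44·e^(0.046·RH+f) = 0.317 μm/a
  Cl⁻ term: 0.0175·419.3^0.57·exp(0.008·49+0.085·2.2) = 0.9757
  sum: 0.317 + 0.9757 → r_corr = 1.293 μm/a

r_corr = 1.29 μm/a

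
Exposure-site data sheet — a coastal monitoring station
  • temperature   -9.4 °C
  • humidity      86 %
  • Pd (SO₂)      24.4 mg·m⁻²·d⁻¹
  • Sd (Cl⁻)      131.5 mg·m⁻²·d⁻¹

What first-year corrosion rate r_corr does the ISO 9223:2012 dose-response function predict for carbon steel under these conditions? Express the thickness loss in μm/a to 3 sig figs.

r_corr = 27.5 μm/a

carbon steel: f(T) = +0.150·(T−10) [T≤10 °C] = -2.9100
  SO₂ term: 1.77·24.4^0.52·exp(0.02·86-2.9100) = 2.835
  Sd branch = 0.102·Sd^0.62·e^(0.033·RH+0.04·T) = 24.64 μm/a
  r_corr = 2.835 + 24.64 = 27.47 μm/a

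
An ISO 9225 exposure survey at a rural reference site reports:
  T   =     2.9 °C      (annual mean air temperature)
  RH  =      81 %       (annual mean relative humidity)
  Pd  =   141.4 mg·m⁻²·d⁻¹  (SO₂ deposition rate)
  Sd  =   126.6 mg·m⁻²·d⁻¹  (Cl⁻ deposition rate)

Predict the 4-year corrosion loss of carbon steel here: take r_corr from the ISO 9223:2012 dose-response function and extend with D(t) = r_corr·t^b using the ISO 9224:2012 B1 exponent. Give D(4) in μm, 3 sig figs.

D(4) = 152 μm

carbon steel: T≤10 °C ⇒ hinge +0.150·(2.9−10) = -1.0650
  sulphur-dioxide contribution → 40.48 μm/a
  chloride contribution → 33.37 μm/a
  total first-year rate 73.85 μm/a
Long-term exponent b (ISO 9224 Table 2, B1) = 0.523
  D(4) = 73.85 × 4^0.523 = 73.85 × 2.065 = 152.5 μm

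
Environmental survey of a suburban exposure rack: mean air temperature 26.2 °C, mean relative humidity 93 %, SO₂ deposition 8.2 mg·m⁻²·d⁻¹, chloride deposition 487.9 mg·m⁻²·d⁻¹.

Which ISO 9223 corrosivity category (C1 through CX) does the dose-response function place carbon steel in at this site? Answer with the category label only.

carbon steel: temperature factor f = -0.054·(16.2) = -0.8748
  SO₂ term: 1.77·8.2^0.52·exp(0.02·93-0.8748) = 14.16
  Cl⁻ term: 0.102·487.9^0.62·exp(0.033·93+0.04·26.2) = 290.6
  sum: 14.16 + 290.6 → r_corr = 304.8 μm/a
305 μm/a falls in (200, 700] for carbon steel → category CX

CX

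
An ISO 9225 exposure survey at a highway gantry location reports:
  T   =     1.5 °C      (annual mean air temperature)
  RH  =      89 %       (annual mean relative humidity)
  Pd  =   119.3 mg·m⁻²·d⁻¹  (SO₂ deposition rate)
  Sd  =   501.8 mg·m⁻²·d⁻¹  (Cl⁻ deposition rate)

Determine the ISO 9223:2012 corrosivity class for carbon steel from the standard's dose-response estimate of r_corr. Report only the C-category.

carbon steel: f(T) = +0.150·(T−10) [T≤10 °C] = -1.2750
  Pd branch = 1.77·Pd^0.52·e^(0.02·RH+f) = 35.25 μm/a
  Cl⁻ term: 0.102·501.8^0.62·exp(0.033·89+0.04·1.5) = 96.5
  r_corr = 35.25 + 96.5 = 131.7 μm/a
132 μm/a falls in (80, 200] for carbon steel → category C5

C5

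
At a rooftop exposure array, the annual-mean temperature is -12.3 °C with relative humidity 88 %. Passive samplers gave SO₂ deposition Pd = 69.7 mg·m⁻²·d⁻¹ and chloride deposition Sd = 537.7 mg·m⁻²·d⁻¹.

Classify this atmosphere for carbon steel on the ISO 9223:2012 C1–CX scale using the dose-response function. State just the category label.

carbon steel: T≤10 °C ⇒ hinge +0.150·(-12.3−10) = -3.3450
  Pd branch = 1.77·Pd^0.52·e^(0.02·RH+f) = 3.297 μm/a
  Cl⁻ term: 0.102·537.7^0.62·exp(0.033·88+0.04·-12.3) = 56.11
  sum: 3.297 + 56.11 → r_corr = 59.41 μm/a
59.4 μm/a falls in (50, 80] for carbon steel → category C4

C4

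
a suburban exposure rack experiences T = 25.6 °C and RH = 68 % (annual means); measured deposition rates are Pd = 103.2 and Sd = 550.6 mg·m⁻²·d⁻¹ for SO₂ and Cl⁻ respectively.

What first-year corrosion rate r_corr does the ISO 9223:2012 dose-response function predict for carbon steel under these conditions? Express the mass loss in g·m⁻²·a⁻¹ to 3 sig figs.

r_corr = 1.31e+03 g·m⁻²·a⁻¹

carbon steel: f(T) = -0.054·(T−10) [T>10 °C] = -0.8424
  SO₂ term: 1.77·103.2^0.52·exp(0.02·68-0.8424) = 33.1
  Cl⁻ term: 0.102·550.6^0.62·exp(0.033·68+0.04·25.6) = 134
  r_corr = 33.1 + 134 = 167.1 μm/a
Convert to mass loss: 167.1 μm/a × 7.85 g/cm³ = 1312 g·m⁻²·a⁻¹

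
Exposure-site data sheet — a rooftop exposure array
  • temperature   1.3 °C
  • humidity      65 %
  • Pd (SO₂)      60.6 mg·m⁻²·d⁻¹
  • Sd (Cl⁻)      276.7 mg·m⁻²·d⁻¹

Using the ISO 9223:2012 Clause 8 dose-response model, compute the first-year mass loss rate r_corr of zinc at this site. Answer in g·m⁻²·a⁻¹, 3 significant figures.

r_corr = 13.8 g·m⁻²·a⁻¹

zinc: temperature factor f = +0.038·(-8.7) = -0.3306
  sulphur-dioxide contribution → 1.122 μm/a
  chloride contribution → 0.8106 μm/a
  total first-year rate 1.932 μm/a
Convert to mass loss: 1.932 μm/a × 7.14 g/cm³ = 13.8 g·m⁻²·a⁻¹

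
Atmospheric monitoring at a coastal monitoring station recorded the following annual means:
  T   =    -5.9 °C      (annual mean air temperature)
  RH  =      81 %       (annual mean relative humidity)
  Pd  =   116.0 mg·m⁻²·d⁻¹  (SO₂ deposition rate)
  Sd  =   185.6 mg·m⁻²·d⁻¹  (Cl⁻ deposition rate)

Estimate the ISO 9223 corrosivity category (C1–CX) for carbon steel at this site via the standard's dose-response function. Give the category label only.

carbon steel: T≤10 °C ⇒ hinge +0.150·(-5.9−10) = -2.3850
  sulphur-dioxide contribution → 9.756 μm/a
  chloride contribution → 29.75 μm/a
  total first-year rate 39.51 μm/a
39.5 μm/a falls in (25, 50] for carbon steel → category C3

C3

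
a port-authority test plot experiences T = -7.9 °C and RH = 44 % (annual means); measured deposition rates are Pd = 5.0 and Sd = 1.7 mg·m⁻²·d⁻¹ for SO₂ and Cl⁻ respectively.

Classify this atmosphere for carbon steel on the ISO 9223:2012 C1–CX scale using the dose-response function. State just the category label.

carbon steel: T≤10 °C ⇒ hinge +0.150·(-7.9−10) = -2.6850
  SO₂ term: 1.77·5.0^0.52·exp(0.02·44-2.6850) = 0.6723
  Sd branch = 0.102·Sd^0.62·e^(0.033·RH+0.04·T) = 0.4414 μm/a
  sum: 0.6723 + 0.4414 → r_corr = 1.114 μm/a
1.11 μm/a falls in (0, 1.3] for carbon steel → category C1

C1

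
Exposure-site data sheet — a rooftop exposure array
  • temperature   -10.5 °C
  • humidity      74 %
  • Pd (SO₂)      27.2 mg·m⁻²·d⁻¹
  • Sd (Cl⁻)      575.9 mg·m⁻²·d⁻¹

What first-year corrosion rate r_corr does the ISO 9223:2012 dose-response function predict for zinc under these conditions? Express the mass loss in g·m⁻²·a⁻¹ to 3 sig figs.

r_corr = 8.90 g·m⁻²·a⁻¹

zinc: T≤10 °C ⇒ hinge +0.038·(-10.5−10) = -0.7790
  sulphur-dioxide contribution → 0.7618 μm/a
  chloride contribution → 0.4852 μm/a
  total first-year rate 1.247 μm/a
Convert to mass loss: 1.247 μm/a × 7.14 g/cm³ = 8.903 g·m⁻²·a⁻¹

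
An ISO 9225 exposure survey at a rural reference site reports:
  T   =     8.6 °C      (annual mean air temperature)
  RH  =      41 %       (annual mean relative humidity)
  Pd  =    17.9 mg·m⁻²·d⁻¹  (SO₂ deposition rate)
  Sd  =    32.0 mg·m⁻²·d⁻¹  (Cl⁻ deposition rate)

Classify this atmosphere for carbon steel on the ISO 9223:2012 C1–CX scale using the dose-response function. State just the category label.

C2

carbon steel: f(T) = +0.150·(T−10) [T≤10 °C] = -0.2100
  sulphur-dioxide contribution → 14.6 μm/a
  chloride contribution → 4.773 μm/a
  total first-year rate 19.37 μm/a
Category bounds: 1.3…25 μm/a bracket r_corr ⇒ C2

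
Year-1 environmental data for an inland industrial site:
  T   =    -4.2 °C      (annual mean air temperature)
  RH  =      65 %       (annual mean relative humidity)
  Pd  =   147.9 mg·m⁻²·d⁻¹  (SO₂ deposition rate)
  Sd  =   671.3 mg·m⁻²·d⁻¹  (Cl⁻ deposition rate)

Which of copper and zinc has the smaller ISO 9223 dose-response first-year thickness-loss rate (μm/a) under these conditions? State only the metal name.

copper

copper: f(T) = +0.126·(T−10) [T≤10 °C] = -1.7892
  Pd branch = 0.0053·Pd^0.26·e^(0.059·RH+f) = 0.1503 μm/a
  Sd branch = 0.01025·Sd^0.27·e^(0.036·RH+0.049·T) = 0.5022 μm/a
  r_corr = 0.1503 + 0.5022 = 0.6525 μm/a
zinc: T≤10 °C ⇒ hinge +0.038·(-4.2−10) = -0.5396
  Pd branch = 0.0129·Pd^0.44·e^(0.046·RH+f) = 1.348 μm/a
  Cl⁻ term: 0.0175·671.3^0.57·exp(0.008·65+0.085·-4.2) = 0.8417
  sum: 1.348 + 0.8417 → r_corr = 2.189 μm/a
Ordering by μm/a: zinc (2.19) > copper (0.652)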